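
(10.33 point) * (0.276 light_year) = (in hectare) 9.516e+08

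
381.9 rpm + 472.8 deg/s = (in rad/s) 48.24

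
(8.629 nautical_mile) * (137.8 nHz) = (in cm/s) 0.2202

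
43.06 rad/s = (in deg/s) 2467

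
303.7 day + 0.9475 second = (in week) 43.39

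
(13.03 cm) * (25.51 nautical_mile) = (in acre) 1.521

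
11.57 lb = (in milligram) 5.248e+06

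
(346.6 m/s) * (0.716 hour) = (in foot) 2.931e+06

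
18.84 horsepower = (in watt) 1.405e+04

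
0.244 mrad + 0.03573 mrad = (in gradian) 0.01781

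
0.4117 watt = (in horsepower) 0.0005521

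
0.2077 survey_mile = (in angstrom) 3.343e+12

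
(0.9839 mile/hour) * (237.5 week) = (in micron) 6.318e+13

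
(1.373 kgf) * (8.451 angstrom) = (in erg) 0.1138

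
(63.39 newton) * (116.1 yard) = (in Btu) 6.378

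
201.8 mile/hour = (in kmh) 324.8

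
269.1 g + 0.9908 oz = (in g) 297.2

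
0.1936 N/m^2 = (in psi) 2.808e-05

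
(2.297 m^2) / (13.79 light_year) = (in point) 4.991e-14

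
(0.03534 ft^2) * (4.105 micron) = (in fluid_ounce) 0.0004557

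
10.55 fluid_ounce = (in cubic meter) 0.000312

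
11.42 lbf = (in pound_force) 11.42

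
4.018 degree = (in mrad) 70.13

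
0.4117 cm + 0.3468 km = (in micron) 3.468e+08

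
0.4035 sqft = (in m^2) 0.03749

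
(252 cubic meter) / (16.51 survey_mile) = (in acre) 2.344e-06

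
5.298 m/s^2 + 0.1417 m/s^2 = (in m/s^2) 5.44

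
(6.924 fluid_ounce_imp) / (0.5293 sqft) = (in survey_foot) 0.01313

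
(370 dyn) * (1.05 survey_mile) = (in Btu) 0.005926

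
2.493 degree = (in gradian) 2.77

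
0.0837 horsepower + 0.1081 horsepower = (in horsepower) 0.1918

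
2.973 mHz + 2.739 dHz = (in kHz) 0.0002769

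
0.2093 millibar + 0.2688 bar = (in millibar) 269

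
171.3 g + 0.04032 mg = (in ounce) 6.042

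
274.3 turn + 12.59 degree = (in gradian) 1.097e+05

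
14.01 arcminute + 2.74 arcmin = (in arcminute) 16.75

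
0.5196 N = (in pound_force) 0.1168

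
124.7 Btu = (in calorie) 3.144e+04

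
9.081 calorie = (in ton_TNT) 9.081e-09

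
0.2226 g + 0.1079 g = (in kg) 0.0003305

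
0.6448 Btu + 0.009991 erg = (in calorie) 162.6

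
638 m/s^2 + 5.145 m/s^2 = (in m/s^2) 643.1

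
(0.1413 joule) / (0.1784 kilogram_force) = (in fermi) 8.077e+13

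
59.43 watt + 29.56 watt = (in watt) 88.99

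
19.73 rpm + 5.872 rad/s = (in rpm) 75.8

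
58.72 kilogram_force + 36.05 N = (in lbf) 137.6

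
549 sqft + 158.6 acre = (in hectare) 64.19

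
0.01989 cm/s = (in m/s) 0.0001989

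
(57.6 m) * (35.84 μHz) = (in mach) 6.063e-06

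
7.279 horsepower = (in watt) 5428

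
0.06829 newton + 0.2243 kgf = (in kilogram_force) 0.2313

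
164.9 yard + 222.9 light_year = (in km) 2.109e+15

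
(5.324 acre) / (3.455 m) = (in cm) 6.236e+05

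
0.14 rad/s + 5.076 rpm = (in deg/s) 38.48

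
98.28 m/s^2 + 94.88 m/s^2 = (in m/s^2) 193.2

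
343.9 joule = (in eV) 2.146e+21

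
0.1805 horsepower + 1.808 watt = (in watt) 136.4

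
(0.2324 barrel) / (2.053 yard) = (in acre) 4.864e-06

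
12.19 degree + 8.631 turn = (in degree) 3119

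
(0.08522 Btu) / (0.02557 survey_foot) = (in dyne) 1.154e+09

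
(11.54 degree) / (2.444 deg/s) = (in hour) 0.001312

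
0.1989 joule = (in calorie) 0.04754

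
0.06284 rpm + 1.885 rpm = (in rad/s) 0.204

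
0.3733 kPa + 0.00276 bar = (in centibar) 0.6493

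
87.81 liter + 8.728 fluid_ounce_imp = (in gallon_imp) 19.37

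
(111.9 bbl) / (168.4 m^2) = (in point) 299.5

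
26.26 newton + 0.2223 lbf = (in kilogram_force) 2.779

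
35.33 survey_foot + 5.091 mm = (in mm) 1.077e+04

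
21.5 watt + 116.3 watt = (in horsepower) 0.1848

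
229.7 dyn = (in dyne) 229.7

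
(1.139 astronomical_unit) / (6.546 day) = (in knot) 5.856e+05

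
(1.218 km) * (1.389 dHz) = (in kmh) 609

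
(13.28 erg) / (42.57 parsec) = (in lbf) 2.273e-25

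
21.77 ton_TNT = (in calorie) 2.177e+10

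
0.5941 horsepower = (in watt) 443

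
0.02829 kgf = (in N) 0.2774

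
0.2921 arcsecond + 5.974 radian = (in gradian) 380.3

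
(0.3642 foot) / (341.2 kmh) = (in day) 1.356e-08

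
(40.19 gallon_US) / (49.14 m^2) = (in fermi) 3.096e+12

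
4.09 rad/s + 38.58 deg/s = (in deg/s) 272.9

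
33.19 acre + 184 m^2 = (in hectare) 13.45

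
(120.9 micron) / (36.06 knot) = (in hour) 1.81e-09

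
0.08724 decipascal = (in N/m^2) 0.008724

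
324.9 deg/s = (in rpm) 54.15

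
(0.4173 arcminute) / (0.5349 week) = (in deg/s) 2.15e-08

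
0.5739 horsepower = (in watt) 428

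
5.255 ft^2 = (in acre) 0.0001206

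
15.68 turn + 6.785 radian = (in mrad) 1.053e+05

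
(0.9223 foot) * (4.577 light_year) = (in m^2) 1.217e+16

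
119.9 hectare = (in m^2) 1.199e+06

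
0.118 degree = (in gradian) 0.1311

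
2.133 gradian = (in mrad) 33.51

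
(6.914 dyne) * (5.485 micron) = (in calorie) 9.064e-11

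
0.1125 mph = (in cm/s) 5.029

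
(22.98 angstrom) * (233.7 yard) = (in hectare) 4.911e-11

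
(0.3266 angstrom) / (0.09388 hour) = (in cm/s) 9.664e-12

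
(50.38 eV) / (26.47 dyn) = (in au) 2.038e-25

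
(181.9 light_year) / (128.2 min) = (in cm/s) 2.237e+16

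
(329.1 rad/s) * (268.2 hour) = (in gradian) 2.023e+10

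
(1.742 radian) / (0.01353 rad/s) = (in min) 2.146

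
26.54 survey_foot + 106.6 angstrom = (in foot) 26.54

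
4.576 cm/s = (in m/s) 0.04576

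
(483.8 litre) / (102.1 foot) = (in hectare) 1.555e-06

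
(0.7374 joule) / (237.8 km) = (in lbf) 6.971e-07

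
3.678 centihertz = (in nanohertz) 3.678e+07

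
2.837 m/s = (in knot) 5.515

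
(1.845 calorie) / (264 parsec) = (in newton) 9.476e-19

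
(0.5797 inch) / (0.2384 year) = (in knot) 3.807e-09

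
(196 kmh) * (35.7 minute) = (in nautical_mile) 62.97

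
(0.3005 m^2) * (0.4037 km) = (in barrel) 763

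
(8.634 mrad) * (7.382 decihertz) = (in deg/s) 0.3652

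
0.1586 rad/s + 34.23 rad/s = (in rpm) 328.4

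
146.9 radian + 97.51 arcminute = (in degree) 8418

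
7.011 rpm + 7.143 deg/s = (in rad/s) 0.8589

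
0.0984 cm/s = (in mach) 2.89e-06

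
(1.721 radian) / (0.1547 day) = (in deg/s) 0.007377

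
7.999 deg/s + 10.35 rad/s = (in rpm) 100.2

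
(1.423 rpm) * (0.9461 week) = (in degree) 4.885e+06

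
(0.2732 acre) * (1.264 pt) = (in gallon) 130.2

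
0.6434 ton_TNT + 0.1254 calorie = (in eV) 1.68e+28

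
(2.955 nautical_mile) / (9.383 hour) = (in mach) 0.0004758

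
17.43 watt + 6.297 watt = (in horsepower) 0.03182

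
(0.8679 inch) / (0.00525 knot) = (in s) 8.162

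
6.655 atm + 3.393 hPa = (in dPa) 6.747e+06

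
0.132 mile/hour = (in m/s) 0.05901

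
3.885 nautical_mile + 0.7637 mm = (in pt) 2.04e+07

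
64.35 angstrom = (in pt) 1.824e-05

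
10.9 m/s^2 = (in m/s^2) 10.9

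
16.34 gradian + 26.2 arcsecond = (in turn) 0.04087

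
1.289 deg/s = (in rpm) 0.2148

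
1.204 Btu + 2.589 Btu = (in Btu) 3.793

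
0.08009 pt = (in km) 2.825e-08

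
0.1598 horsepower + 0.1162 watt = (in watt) 119.3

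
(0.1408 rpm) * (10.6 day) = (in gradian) 8.597e+05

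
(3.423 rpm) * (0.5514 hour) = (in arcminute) 2.446e+06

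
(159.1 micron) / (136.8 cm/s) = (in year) 3.688e-12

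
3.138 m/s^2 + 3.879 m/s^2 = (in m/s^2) 7.017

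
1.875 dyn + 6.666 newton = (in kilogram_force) 0.6797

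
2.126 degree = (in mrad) 37.11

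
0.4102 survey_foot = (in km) 0.000125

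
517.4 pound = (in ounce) 8278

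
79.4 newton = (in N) 79.4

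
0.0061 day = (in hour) 0.1464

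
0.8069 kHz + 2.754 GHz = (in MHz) 2754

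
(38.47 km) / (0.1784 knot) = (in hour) 116.4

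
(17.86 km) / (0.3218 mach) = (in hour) 0.04528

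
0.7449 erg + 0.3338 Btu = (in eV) 2.198e+21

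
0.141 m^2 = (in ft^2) 1.518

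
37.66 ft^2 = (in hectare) 0.0003499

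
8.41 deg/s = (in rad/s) 0.1468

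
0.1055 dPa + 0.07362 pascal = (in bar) 8.417e-07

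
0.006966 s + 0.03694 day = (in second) 3192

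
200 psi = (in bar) 13.79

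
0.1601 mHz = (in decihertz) 0.001601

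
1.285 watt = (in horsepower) 0.001723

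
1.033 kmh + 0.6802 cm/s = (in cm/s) 29.37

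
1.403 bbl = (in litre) 223.1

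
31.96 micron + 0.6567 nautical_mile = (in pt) 3.448e+06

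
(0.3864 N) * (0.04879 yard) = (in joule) 0.01724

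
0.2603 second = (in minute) 0.004338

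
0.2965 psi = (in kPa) 2.044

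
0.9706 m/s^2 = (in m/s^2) 0.9706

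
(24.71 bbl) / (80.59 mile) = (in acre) 7.485e-09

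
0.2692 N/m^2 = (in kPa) 0.0002692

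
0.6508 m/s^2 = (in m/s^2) 0.6508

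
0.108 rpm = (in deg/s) 0.648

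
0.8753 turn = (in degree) 315.1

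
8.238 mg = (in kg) 8.238e-06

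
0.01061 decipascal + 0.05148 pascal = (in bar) 5.254e-07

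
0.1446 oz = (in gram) 4.099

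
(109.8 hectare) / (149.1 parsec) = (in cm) 2.387e-11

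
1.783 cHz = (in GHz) 1.783e-11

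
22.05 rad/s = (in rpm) 210.6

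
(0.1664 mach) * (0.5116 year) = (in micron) 9.141e+14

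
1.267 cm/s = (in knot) 0.02463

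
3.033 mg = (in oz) 0.000107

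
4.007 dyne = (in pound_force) 9.008e-06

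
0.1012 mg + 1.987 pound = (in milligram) 9.013e+05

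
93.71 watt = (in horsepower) 0.1257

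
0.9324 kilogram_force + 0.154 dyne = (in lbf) 2.056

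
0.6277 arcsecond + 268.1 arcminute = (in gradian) 4.965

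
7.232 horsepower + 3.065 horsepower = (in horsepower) 10.3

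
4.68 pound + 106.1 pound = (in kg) 50.25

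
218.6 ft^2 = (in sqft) 218.6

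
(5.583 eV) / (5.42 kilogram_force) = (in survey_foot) 5.521e-20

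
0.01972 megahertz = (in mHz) 1.972e+07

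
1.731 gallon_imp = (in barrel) 0.0495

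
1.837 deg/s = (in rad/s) 0.03206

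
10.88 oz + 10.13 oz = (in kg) 0.5956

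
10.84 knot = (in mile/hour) 12.47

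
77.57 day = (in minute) 1.117e+05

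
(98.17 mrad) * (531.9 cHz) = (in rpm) 4.986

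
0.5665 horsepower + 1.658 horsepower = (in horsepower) 2.224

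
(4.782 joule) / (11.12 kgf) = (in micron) 4.385e+04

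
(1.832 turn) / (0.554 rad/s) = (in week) 3.435e-05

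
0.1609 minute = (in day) 0.0001117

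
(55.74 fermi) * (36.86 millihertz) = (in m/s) 2.055e-15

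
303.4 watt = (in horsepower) 0.4069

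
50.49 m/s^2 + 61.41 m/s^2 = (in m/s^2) 111.9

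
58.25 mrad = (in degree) 3.337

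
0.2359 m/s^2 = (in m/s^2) 0.2359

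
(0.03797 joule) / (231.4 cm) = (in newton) 0.01641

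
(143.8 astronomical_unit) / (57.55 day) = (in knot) 8.41e+06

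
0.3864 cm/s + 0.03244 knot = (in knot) 0.03995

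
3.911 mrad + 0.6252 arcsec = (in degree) 0.2243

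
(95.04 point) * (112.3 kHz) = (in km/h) 1.355e+04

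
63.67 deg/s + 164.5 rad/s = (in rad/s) 165.6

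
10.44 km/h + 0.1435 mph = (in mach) 0.008705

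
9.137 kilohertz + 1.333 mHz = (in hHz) 91.37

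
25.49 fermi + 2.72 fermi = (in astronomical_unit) 1.886e-25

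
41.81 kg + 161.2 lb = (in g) 1.149e+05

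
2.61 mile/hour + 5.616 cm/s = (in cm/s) 122.3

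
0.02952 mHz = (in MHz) 2.952e-11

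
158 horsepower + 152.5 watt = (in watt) 1.18e+05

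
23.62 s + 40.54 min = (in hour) 0.6822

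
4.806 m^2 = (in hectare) 0.0004806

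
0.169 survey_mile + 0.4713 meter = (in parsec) 8.83e-15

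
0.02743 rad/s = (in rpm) 0.2619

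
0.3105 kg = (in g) 310.5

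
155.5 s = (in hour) 0.04319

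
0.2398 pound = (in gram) 108.8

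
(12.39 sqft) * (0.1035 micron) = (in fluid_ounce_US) 0.004028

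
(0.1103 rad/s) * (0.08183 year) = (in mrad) 2.846e+08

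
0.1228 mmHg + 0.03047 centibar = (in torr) 0.3513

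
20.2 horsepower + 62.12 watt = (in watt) 1.513e+04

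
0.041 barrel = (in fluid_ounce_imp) 229.4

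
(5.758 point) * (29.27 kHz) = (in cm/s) 5946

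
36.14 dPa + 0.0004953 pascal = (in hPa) 0.03614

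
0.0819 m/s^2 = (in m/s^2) 0.0819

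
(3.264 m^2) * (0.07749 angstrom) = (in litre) 2.529e-08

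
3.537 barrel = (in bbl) 3.537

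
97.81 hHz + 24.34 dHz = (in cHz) 9.783e+05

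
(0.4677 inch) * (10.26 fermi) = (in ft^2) 1.312e-15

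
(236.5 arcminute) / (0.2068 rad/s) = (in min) 0.005544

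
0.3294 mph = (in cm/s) 14.73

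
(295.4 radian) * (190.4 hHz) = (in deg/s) 3.223e+08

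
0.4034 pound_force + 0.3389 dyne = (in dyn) 1.794e+05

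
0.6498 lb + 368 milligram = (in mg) 2.951e+05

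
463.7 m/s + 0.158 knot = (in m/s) 463.8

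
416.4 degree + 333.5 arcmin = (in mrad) 7365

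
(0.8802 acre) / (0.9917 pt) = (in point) 2.886e+10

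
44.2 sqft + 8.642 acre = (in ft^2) 3.765e+05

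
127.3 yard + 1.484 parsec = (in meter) 4.579e+16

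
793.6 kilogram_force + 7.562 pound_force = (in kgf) 797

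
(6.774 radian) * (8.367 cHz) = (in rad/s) 0.5668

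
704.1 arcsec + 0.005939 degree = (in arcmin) 12.09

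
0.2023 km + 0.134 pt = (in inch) 7965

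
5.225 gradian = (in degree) 4.702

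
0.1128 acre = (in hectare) 0.04565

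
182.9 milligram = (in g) 0.1829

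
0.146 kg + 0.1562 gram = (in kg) 0.1462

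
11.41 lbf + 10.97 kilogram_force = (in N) 158.3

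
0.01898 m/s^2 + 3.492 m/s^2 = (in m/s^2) 3.511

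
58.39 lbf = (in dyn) 2.597e+07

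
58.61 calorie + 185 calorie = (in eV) 6.362e+21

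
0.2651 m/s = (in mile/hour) 0.593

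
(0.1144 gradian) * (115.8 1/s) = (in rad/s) 0.2081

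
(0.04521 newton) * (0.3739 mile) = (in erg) 2.72e+08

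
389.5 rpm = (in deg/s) 2337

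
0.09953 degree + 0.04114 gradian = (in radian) 0.002383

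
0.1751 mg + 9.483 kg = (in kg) 9.483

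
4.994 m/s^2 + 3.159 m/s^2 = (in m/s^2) 8.153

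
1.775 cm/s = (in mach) 5.213e-05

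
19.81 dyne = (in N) 0.0001981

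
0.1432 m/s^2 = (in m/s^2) 0.1432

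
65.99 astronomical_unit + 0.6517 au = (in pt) 2.826e+16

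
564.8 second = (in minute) 9.413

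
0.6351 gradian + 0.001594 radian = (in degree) 0.6629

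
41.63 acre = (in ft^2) 1.813e+06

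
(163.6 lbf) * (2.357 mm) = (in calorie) 0.41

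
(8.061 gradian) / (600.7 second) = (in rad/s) 0.0002108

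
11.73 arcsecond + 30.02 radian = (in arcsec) 6.192e+06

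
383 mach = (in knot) 2.535e+05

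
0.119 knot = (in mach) 0.0001798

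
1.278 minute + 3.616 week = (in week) 3.616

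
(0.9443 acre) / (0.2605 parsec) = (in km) 4.754e-16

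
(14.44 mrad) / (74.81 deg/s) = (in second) 0.01106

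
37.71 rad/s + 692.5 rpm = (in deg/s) 6316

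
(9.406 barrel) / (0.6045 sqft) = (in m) 26.63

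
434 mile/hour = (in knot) 377.1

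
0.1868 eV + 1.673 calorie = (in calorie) 1.673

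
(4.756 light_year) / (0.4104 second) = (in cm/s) 1.096e+19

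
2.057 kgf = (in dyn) 2.017e+06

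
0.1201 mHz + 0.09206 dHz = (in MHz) 9.326e-09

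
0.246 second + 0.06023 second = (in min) 0.005104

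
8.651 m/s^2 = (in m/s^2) 8.651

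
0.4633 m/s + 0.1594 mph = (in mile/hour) 1.196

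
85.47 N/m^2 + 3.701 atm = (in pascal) 3.751e+05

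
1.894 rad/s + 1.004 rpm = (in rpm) 19.09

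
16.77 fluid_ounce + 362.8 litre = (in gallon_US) 95.97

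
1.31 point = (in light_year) 4.885e-20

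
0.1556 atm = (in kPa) 15.77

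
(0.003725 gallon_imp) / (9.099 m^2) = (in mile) 1.156e-09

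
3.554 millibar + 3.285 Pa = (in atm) 0.00354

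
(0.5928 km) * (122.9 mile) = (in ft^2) 1.262e+09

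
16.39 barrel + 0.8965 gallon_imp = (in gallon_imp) 574.1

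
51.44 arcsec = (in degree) 0.01429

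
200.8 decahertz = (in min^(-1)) 1.205e+05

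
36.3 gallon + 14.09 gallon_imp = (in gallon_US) 53.22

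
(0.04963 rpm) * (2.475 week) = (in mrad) 7.78e+06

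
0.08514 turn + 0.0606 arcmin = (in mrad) 535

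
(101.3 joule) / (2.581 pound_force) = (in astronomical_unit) 5.898e-11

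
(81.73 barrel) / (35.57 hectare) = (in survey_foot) 0.0001199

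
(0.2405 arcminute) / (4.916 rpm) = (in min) 2.265e-06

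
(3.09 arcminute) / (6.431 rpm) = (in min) 2.224e-05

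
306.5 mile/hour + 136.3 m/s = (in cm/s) 2.733e+04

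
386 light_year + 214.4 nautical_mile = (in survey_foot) 1.198e+19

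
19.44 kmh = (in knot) 10.5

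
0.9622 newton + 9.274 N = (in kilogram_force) 1.044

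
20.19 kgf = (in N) 198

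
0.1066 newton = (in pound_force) 0.02396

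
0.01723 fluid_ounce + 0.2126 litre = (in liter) 0.2131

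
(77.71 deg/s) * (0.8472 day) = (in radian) 9.928e+04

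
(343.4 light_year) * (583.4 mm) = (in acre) 4.684e+14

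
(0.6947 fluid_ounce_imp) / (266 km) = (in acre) 1.834e-14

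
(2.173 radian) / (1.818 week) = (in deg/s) 0.0001132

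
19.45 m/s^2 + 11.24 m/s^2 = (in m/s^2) 30.69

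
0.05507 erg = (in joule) 5.507e-09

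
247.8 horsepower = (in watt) 1.848e+05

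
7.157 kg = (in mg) 7.157e+06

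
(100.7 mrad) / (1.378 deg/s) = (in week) 6.923e-06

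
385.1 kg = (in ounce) 1.358e+04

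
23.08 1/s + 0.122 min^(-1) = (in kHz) 0.02308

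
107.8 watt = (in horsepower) 0.1446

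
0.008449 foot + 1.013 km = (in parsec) 3.283e-14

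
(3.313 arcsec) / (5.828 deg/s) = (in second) 0.0001579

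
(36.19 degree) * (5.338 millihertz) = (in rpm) 0.0322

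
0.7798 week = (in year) 0.01496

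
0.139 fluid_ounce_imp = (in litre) 0.003949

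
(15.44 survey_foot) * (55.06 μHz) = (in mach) 7.61e-07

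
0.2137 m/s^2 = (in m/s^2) 0.2137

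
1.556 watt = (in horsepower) 0.002087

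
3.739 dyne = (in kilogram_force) 3.813e-06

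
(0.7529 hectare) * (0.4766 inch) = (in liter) 9.114e+04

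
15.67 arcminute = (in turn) 0.0007255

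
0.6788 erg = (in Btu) 6.434e-11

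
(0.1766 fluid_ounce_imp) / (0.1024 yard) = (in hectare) 5.359e-09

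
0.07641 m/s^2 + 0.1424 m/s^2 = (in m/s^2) 0.2188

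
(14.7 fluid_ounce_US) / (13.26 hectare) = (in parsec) 1.062e-25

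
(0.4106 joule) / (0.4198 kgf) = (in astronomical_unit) 6.667e-13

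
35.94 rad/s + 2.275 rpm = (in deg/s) 2073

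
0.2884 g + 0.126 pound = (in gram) 57.44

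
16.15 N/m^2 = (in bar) 0.0001615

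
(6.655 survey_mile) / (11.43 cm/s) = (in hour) 26.03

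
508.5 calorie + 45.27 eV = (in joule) 2128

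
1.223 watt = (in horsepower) 0.00164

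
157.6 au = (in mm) 2.358e+16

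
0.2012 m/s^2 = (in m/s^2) 0.2012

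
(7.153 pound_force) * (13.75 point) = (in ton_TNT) 3.689e-11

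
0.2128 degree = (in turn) 0.0005911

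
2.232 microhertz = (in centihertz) 0.0002232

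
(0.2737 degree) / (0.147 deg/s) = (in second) 1.862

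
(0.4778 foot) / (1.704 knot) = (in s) 0.1661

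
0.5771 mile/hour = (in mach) 0.0007577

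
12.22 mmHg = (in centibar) 1.629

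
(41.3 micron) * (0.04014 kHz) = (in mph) 0.003708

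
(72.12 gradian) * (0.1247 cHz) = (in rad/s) 0.001413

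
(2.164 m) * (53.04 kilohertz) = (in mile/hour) 2.568e+05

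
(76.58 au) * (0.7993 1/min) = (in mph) 3.414e+11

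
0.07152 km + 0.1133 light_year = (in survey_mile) 6.66e+11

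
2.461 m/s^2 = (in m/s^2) 2.461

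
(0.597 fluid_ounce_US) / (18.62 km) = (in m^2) 9.482e-10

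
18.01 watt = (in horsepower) 0.02415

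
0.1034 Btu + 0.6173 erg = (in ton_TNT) 2.607e-08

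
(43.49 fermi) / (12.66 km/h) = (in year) 3.921e-22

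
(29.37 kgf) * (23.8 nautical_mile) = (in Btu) 1.203e+04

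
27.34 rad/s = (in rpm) 261.1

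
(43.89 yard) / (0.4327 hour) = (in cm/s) 2.576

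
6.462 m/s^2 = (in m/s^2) 6.462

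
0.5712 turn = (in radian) 3.589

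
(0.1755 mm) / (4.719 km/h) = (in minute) 2.231e-06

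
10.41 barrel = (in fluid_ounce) 5.596e+04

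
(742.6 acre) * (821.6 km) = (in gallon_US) 6.523e+14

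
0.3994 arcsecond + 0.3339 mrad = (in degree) 0.01924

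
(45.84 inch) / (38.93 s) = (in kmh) 0.1077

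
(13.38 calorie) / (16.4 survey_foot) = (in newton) 11.2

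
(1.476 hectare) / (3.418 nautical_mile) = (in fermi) 2.332e+15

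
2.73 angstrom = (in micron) 0.000273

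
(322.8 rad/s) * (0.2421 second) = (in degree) 4478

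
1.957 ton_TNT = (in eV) 5.111e+28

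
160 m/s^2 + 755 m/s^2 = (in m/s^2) 915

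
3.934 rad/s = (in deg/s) 225.4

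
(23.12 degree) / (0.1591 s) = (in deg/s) 145.3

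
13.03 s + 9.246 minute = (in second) 567.8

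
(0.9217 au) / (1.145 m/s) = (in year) 3819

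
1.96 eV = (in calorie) 7.505e-20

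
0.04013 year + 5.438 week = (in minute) 7.591e+04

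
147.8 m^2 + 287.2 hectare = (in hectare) 287.2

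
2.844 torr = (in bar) 0.003792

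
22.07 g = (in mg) 2.207e+04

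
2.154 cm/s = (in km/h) 0.07754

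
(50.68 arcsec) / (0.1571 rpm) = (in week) 2.469e-08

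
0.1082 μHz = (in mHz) 0.0001082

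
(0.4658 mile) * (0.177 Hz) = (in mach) 0.3897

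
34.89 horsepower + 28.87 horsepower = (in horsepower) 63.76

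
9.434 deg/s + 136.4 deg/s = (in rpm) 24.31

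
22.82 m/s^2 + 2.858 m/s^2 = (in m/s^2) 25.68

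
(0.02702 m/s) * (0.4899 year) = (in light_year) 4.412e-11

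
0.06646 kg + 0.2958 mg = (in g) 66.46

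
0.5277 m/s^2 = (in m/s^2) 0.5277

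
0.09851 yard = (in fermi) 9.008e+13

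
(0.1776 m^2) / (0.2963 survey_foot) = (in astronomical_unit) 1.315e-11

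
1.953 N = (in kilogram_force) 0.1992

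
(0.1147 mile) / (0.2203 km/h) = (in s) 3016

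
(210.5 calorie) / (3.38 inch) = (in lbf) 2306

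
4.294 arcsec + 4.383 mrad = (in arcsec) 908.4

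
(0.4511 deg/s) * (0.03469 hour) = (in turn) 0.1565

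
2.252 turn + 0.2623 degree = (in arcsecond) 2.92e+06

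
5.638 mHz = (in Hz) 0.005638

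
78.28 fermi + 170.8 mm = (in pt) 484.2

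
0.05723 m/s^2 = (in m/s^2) 0.05723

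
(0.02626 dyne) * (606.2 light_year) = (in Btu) 1.427e+09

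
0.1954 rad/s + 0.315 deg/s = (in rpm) 1.918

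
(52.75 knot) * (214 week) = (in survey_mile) 2.182e+06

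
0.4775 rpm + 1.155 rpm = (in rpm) 1.633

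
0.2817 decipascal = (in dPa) 0.2817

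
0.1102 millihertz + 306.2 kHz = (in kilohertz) 306.2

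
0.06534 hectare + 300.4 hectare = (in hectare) 300.5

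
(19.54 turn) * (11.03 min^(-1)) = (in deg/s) 1293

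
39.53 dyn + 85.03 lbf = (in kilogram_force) 38.57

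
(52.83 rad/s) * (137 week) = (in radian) 4.377e+09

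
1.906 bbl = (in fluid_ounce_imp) 1.067e+04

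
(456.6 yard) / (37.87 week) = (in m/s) 1.823e-05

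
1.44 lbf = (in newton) 6.405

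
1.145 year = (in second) 3.611e+07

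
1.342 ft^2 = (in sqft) 1.342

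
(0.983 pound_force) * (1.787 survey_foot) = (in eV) 1.487e+19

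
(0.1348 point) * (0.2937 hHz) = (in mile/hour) 0.003124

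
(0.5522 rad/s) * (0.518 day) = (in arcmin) 8.496e+07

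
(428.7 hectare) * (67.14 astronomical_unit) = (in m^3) 4.306e+19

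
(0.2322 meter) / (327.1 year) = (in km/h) 8.104e-11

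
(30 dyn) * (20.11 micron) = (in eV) 3.766e+10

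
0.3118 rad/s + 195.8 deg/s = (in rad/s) 3.729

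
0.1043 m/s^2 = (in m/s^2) 0.1043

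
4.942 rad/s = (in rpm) 47.19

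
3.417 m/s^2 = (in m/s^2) 3.417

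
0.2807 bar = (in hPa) 280.7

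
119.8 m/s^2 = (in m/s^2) 119.8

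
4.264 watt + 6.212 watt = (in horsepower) 0.01405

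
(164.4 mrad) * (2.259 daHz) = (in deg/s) 212.8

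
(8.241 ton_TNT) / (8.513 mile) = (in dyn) 2.517e+11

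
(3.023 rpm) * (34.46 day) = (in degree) 5.4e+07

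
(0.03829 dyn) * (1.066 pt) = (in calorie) 3.442e-11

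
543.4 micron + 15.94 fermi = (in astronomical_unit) 3.632e-15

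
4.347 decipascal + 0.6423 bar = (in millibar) 642.3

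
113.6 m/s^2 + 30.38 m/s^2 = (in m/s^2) 144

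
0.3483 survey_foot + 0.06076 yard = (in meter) 0.1617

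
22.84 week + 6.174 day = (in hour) 3985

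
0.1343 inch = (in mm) 3.411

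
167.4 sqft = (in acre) 0.003843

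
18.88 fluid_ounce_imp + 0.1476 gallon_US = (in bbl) 0.006888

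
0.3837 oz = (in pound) 0.02398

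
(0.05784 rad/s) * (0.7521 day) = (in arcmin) 1.292e+07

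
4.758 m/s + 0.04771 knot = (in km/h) 17.22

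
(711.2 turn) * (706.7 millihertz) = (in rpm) 3.016e+04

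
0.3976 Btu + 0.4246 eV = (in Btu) 0.3976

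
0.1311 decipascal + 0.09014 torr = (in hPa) 0.1203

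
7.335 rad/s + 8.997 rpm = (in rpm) 79.04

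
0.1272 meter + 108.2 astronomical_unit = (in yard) 1.77e+13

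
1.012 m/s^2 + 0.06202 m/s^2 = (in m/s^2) 1.074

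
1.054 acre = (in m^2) 4265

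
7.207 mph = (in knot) 6.263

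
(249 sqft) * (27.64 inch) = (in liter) 1.624e+04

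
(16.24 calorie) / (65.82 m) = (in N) 1.032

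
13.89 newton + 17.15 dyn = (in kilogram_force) 1.416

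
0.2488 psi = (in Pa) 1715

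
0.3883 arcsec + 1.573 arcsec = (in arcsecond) 1.961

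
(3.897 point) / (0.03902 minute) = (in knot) 0.001141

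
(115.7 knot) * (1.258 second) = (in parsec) 2.427e-15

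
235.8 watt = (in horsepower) 0.3162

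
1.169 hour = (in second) 4208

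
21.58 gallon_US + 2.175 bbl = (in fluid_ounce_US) 1.446e+04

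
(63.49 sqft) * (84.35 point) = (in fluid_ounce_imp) 6177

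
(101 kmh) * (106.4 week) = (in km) 1.805e+06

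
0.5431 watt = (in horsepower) 0.0007283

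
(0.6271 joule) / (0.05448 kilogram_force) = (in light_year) 1.241e-16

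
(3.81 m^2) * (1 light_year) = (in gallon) 9.522e+18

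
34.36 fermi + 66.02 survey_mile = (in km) 106.2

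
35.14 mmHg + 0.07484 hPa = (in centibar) 4.692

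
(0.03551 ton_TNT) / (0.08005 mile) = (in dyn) 1.153e+11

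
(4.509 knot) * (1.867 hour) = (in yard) 1.705e+04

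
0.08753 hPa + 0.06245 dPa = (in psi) 0.00127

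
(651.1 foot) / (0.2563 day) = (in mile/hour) 0.02005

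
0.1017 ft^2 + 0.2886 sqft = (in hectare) 3.626e-06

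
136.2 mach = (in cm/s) 4.638e+06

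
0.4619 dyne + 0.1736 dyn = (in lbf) 1.429e-06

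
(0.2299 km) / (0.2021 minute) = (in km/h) 68.25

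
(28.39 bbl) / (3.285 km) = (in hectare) 1.374e-07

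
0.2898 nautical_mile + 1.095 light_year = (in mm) 1.036e+19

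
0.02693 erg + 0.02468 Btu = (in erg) 2.604e+08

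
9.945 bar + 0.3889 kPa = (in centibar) 994.9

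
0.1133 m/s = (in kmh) 0.4079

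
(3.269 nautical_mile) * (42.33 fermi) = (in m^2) 2.563e-10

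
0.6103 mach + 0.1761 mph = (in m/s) 207.9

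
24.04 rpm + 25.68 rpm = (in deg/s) 298.3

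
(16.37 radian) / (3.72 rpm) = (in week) 6.948e-05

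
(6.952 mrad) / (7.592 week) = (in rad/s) 1.514e-09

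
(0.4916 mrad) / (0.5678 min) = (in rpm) 0.0001378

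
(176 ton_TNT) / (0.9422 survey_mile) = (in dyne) 4.856e+13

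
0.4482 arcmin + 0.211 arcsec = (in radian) 0.0001314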